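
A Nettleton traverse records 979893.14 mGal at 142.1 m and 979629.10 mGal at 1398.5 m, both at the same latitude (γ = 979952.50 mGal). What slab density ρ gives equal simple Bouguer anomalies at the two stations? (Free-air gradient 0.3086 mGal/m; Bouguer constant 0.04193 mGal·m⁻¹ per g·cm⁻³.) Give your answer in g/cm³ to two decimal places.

2.35

Δg_obs = 979629.10 − 979893.14 = -264.04 mGal over Δh = 1398.5 − 142.1 = 1256.4 m
Equal Bouguer anomalies ⇒ Δg_obs + (0.3086 − 0.04193ρ)·Δh = 0
0.3086 − 0.04193ρ = −Δg_obs/Δh = 0.21016
ρ = (0.3086 − 0.21016) / 0.04193 = 2.35 g/cm³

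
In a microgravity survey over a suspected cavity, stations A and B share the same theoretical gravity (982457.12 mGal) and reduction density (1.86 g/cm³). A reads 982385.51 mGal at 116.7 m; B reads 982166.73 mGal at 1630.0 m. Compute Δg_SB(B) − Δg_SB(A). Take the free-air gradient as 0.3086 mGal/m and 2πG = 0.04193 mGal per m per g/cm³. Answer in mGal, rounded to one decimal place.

Δg_SB(A) = 982385.51 − 982457.12 + 0.3086×116.7 − 0.04193×1.86×116.7 = -44.70 mGal
Δg_SB(B) = 982166.73 − 982457.12 + 0.3086×1630.0 − 0.04193×1.86×1630.0 = 85.50 mGal
Difference = 85.50 − (-44.70) = 130.20 mGal

130.2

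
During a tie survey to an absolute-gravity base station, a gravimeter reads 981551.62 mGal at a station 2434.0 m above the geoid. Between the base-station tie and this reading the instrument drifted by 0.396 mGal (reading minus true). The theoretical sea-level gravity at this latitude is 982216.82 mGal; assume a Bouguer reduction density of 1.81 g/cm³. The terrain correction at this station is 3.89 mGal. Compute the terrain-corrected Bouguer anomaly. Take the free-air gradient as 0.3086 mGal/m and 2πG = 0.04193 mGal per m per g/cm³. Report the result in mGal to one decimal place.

Drift-corrected reading = 981551.62 − (0.396) = 981551.224 mGal
Free-air correction = 0.3086 × 2434.0 = 751.13 mGal
Free-air anomaly = 981551.224 − 982216.82 + (751.13) = 85.534 mGal
Bouguer slab correction = 0.04193 × 1.81 × 2434.0 = 184.72 mGal
Simple Bouguer anomaly = 85.534 − (184.72) = -99.186 mGal
Complete Bouguer anomaly = -99.186 + 3.89 = -95.296 mGal

-95.3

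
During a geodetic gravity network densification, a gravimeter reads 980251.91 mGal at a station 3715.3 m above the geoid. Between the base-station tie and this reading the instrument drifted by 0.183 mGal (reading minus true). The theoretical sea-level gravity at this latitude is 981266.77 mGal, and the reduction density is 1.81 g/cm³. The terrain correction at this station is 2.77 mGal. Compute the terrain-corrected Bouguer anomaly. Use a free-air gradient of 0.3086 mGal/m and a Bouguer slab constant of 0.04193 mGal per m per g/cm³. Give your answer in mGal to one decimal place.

-147.7

Drift-corrected reading = 980251.91 − (0.183) = 980251.727 mGal
Free-air correction = 0.3086 × 3715.3 = 1146.54 mGal
Free-air anomaly = 980251.727 − 981266.77 + (1146.54) = 131.497 mGal
Bouguer slab correction = 0.04193 × 1.81 × 3715.3 = 281.97 mGal
Simple Bouguer anomaly = 131.497 − (281.97) = -150.473 mGal
Complete Bouguer anomaly = -150.473 + 2.77 = -147.703 mGal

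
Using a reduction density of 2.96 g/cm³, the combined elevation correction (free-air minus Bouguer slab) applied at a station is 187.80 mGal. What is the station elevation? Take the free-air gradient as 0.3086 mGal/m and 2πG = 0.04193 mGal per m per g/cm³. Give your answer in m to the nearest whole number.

1018

Combined gradient = 0.3086 − 0.04193 × 2.96 = 0.1844872 mGal/m
h = 187.80 / 0.1844872 = 1017.96 m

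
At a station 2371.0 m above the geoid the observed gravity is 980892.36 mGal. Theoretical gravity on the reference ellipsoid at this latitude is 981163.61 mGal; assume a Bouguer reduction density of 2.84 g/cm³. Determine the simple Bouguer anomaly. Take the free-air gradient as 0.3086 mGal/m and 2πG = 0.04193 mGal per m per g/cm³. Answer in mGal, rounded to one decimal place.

178.1

Free-air correction = 0.3086 × 2371.0 = 731.69 mGal
Free-air anomaly = 980892.36 − 981163.61 + (731.69) = 460.44 mGal
Bouguer slab correction = 0.04193 × 2.84 × 2371.0 = 282.34 mGal
Simple Bouguer anomaly = 460.44 − (282.34) = 178.10 mGal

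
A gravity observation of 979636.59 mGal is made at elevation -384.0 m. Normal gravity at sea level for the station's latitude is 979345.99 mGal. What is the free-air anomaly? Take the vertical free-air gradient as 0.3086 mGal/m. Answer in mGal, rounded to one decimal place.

172.1

Free-air correction = 0.3086 × -384.0 = -118.50 mGal
Free-air anomaly = 979636.59 − 979345.99 + (-118.50) = 172.10 mGal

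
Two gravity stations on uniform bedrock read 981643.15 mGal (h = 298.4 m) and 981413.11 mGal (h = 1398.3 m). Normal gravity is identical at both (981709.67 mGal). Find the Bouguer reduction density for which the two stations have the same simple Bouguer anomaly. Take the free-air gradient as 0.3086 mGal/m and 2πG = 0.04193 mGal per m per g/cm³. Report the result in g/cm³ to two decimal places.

2.37

Δg_obs = 981413.11 − 981643.15 = -230.04 mGal over Δh = 1398.3 − 298.4 = 1099.9 m
Equal Bouguer anomalies ⇒ Δg_obs + (0.3086 − 0.04193ρ)·Δh = 0
0.3086 − 0.04193ρ = −Δg_obs/Δh = 0.20915
ρ = (0.3086 − 0.20915) / 0.04193 = 2.37 g/cm³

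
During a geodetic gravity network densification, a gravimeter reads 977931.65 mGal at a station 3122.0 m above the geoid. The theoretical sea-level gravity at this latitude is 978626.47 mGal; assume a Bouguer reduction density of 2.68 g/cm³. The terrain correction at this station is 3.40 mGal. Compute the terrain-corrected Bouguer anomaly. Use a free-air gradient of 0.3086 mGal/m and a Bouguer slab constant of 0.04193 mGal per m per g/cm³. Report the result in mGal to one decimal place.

Free-air correction = 0.3086 × 3122.0 = 963.45 mGal
Free-air anomaly = 977931.65 − 978626.47 + (963.45) = 268.63 mGal
Bouguer slab correction = 0.04193 × 2.68 × 3122.0 = 350.83 mGal
Simple Bouguer anomaly = 268.63 − (350.83) = -82.20 mGal
Complete Bouguer anomaly = -82.20 + 3.40 = -78.80 mGal

-78.8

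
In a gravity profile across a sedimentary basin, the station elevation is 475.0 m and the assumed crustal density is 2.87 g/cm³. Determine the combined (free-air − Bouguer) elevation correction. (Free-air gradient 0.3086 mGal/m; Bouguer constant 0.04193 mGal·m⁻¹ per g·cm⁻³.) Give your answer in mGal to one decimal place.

Combined gradient = 0.3086 − 0.04193 × 2.87 = 0.1882609 mGal/m
Combined elevation correction = 0.1882609 × 475.0 = 89.4 mGal

89.4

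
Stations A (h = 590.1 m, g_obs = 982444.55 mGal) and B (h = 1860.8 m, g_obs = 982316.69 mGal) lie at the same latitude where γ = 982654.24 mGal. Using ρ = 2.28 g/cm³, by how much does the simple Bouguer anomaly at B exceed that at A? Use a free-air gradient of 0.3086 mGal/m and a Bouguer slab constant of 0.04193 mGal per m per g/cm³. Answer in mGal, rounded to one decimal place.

142.8

Δg_SB(A) = 982444.55 − 982654.24 + 0.3086×590.1 − 0.04193×2.28×590.1 = -84.00 mGal
Δg_SB(B) = 982316.69 − 982654.24 + 0.3086×1860.8 − 0.04193×2.28×1860.8 = 58.80 mGal
Difference = 58.80 − (-84.00) = 142.80 mGal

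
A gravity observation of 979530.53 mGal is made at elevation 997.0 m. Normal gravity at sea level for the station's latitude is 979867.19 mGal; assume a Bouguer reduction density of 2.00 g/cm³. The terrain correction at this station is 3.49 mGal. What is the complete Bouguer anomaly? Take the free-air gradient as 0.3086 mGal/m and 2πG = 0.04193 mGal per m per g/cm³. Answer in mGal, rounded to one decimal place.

Free-air correction = 0.3086 × 997.0 = 307.67 mGal
Free-air anomaly = 979530.53 − 979867.19 + (307.67) = -28.99 mGal
Bouguer slab correction = 0.04193 × 2.00 × 997.0 = 83.61 mGal
Simple Bouguer anomaly = -28.99 − (83.61) = -112.60 mGal
Complete Bouguer anomaly = -112.60 + 3.49 = -109.11 mGal

-109.1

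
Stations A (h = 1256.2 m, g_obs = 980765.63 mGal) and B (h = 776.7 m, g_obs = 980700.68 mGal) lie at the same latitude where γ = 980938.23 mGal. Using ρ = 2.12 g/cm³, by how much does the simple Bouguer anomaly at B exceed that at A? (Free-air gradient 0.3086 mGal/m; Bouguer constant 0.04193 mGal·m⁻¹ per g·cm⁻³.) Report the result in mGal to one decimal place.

-170.3

Δg_SB(A) = 980765.63 − 980938.23 + 0.3086×1256.2 − 0.04193×2.12×1256.2 = 103.40 mGal
Δg_SB(B) = 980700.68 − 980938.23 + 0.3086×776.7 − 0.04193×2.12×776.7 = -66.90 mGal
Difference = -66.90 − (103.40) = -170.30 mGal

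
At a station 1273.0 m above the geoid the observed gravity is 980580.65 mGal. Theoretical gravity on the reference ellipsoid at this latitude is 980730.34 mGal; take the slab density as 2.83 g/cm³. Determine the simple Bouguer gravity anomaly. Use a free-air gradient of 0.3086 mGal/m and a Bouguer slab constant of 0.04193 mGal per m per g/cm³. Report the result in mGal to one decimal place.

Free-air correction = 0.3086 × 1273.0 = 392.85 mGal
Free-air anomaly = 980580.65 − 980730.34 + (392.85) = 243.16 mGal
Bouguer slab correction = 0.04193 × 2.83 × 1273.0 = 151.06 mGal
Simple Bouguer anomaly = 243.16 − (151.06) = 92.10 mGal

92.1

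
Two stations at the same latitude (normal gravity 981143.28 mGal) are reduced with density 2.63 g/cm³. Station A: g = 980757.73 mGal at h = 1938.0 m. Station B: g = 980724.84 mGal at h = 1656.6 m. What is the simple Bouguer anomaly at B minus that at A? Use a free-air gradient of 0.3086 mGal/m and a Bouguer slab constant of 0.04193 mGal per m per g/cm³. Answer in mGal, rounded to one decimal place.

Δg_SB(A) = 980757.73 − 981143.28 + 0.3086×1938.0 − 0.04193×2.63×1938.0 = -1.20 mGal
Δg_SB(B) = 980724.84 − 981143.28 + 0.3086×1656.6 − 0.04193×2.63×1656.6 = -89.90 mGal
Difference = -89.90 − (-1.20) = -88.70 mGal

-88.7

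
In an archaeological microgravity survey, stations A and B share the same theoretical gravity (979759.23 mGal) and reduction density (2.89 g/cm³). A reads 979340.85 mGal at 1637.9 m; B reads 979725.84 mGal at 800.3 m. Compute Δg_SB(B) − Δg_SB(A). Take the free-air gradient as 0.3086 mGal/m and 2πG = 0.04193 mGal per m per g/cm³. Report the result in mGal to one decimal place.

Δg_SB(A) = 979340.85 − 979759.23 + 0.3086×1637.9 − 0.04193×2.89×1637.9 = -111.40 mGal
Δg_SB(B) = 979725.84 − 979759.23 + 0.3086×800.3 − 0.04193×2.89×800.3 = 116.60 mGal
Difference = 116.60 − (-111.40) = 228.00 mGal

228.0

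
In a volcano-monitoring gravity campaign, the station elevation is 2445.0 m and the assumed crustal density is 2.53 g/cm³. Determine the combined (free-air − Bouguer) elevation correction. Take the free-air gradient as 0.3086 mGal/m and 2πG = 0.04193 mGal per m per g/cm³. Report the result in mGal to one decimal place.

495.2

Combined gradient = 0.3086 − 0.04193 × 2.53 = 0.2025171 mGal/m
Combined elevation correction = 0.2025171 × 2445.0 = 495.2 mGal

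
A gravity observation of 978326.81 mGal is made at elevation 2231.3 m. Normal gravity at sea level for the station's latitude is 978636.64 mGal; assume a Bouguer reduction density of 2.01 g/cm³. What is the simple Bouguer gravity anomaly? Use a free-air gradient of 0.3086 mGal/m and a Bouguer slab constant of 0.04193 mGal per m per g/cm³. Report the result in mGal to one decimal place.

190.7

Free-air correction = 0.3086 × 2231.3 = 688.58 mGal
Free-air anomaly = 978326.81 − 978636.64 + (688.58) = 378.75 mGal
Bouguer slab correction = 0.04193 × 2.01 × 2231.3 = 188.05 mGal
Simple Bouguer anomaly = 378.75 − (188.05) = 190.70 mGal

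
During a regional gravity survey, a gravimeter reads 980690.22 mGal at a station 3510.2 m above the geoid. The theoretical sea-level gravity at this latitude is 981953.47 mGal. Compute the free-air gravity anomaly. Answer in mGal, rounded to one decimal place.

Free-air correction = 0.3086 × 3510.2 = 1083.25 mGal
Free-air anomaly = 980690.22 − 981953.47 + (1083.25) = -180.00 mGal

-180.0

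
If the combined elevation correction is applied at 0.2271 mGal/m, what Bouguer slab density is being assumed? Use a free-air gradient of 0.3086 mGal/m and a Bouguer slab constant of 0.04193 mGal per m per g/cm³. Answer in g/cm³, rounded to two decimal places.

0.2271 = 0.3086 − 0.04193 × ρ
ρ = (0.3086 − 0.2271) / 0.04193 = 1.94 g/cm³

1.94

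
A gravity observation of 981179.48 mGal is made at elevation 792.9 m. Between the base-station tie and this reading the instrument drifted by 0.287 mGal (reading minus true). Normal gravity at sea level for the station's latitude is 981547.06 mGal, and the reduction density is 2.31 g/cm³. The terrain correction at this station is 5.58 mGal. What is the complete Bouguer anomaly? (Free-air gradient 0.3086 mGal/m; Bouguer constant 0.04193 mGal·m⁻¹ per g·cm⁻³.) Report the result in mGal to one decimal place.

Drift-corrected reading = 981179.48 − (0.287) = 981179.193 mGal
Free-air correction = 0.3086 × 792.9 = 244.69 mGal
Free-air anomaly = 981179.193 − 981547.06 + (244.69) = -123.177 mGal
Bouguer slab correction = 0.04193 × 2.31 × 792.9 = 76.80 mGal
Simple Bouguer anomaly = -123.177 − (76.80) = -199.977 mGal
Complete Bouguer anomaly = -199.977 + 5.58 = -194.397 mGal

-194.4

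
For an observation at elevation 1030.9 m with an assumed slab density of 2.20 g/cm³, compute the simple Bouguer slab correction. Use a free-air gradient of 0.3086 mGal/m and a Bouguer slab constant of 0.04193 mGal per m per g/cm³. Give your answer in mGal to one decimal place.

95.1

Bouguer slab correction = 0.04193 × 2.20 × 1030.9 = 95.1 mGal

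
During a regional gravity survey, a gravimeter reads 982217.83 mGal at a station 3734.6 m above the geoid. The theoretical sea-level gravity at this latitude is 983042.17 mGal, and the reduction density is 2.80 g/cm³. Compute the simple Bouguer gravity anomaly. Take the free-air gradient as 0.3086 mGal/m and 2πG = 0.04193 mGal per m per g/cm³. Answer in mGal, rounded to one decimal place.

Free-air correction = 0.3086 × 3734.6 = 1152.50 mGal
Free-air anomaly = 982217.83 − 983042.17 + (1152.50) = 328.16 mGal
Bouguer slab correction = 0.04193 × 2.80 × 3734.6 = 438.46 mGal
Simple Bouguer anomaly = 328.16 − (438.46) = -110.30 mGal

-110.3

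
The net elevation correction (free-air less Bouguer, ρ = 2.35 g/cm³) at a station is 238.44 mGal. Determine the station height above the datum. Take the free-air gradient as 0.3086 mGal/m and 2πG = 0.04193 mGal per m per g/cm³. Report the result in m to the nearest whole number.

1135

Combined gradient = 0.3086 − 0.04193 × 2.35 = 0.2100645 mGal/m
h = 238.44 / 0.2100645 = 1135.08 m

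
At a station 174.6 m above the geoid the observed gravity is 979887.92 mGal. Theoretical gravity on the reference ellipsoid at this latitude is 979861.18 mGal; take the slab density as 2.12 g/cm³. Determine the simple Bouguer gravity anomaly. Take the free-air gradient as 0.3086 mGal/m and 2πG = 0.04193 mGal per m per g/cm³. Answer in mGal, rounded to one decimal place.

65.1

Free-air correction = 0.3086 × 174.6 = 53.88 mGal
Free-air anomaly = 979887.92 − 979861.18 + (53.88) = 80.62 mGal
Bouguer slab correction = 0.04193 × 2.12 × 174.6 = 15.52 mGal
Simple Bouguer anomaly = 80.62 − (15.52) = 65.10 mGal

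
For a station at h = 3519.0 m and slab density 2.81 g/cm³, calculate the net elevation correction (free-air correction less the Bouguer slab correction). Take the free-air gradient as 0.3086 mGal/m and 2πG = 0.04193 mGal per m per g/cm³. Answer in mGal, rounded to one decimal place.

Combined gradient = 0.3086 − 0.04193 × 2.81 = 0.1907767 mGal/m
Combined elevation correction = 0.1907767 × 3519.0 = 671.3 mGal

671.3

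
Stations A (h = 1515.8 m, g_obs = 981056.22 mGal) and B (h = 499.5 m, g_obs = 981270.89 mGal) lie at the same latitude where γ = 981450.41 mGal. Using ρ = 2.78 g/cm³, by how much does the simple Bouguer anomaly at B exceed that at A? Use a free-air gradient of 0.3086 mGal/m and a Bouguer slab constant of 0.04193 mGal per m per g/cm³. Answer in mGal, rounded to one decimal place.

19.5

Δg_SB(A) = 981056.22 − 981450.41 + 0.3086×1515.8 − 0.04193×2.78×1515.8 = -103.10 mGal
Δg_SB(B) = 981270.89 − 981450.41 + 0.3086×499.5 − 0.04193×2.78×499.5 = -83.60 mGal
Difference = -83.60 − (-103.10) = 19.50 mGal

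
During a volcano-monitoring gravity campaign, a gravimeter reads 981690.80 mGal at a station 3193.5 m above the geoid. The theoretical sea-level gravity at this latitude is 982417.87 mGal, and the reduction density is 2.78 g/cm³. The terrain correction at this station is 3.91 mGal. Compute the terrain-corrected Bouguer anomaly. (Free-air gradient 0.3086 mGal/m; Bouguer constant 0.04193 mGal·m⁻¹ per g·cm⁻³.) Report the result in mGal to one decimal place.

Free-air correction = 0.3086 × 3193.5 = 985.51 mGal
Free-air anomaly = 981690.80 − 982417.87 + (985.51) = 258.44 mGal
Bouguer slab correction = 0.04193 × 2.78 × 3193.5 = 372.25 mGal
Simple Bouguer anomaly = 258.44 − (372.25) = -113.81 mGal
Complete Bouguer anomaly = -113.81 + 3.91 = -109.90 mGal

-109.9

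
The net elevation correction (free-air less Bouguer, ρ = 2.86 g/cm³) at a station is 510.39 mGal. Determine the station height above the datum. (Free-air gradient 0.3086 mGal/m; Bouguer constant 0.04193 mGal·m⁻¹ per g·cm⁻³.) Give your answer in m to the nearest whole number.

Combined gradient = 0.3086 − 0.04193 × 2.86 = 0.1886802 mGal/m
h = 510.39 / 0.1886802 = 2705.05 m

2705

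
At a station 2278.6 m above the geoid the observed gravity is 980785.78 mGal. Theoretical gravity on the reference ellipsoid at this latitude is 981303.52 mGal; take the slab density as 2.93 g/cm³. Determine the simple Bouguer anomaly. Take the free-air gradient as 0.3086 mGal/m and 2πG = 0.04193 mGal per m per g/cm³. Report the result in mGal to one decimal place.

Free-air correction = 0.3086 × 2278.6 = 703.18 mGal
Free-air anomaly = 980785.78 − 981303.52 + (703.18) = 185.44 mGal
Bouguer slab correction = 0.04193 × 2.93 × 2278.6 = 279.94 mGal
Simple Bouguer anomaly = 185.44 − (279.94) = -94.50 mGal

-94.5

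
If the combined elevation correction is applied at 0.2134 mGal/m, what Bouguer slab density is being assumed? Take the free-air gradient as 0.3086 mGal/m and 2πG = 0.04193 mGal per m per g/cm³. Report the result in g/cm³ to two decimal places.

2.27

0.2134 = 0.3086 − 0.04193 × ρ
ρ = (0.3086 − 0.2134) / 0.04193 = 2.27 g/cm³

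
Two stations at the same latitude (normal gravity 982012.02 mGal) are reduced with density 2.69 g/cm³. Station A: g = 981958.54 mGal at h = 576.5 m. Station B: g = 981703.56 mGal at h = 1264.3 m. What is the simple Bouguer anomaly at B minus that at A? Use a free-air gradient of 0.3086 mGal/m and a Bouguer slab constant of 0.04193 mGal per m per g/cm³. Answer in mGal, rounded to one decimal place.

-120.3

Δg_SB(A) = 981958.54 − 982012.02 + 0.3086×576.5 − 0.04193×2.69×576.5 = 59.40 mGal
Δg_SB(B) = 981703.56 − 982012.02 + 0.3086×1264.3 − 0.04193×2.69×1264.3 = -60.90 mGal
Difference = -60.90 − (59.40) = -120.30 mGal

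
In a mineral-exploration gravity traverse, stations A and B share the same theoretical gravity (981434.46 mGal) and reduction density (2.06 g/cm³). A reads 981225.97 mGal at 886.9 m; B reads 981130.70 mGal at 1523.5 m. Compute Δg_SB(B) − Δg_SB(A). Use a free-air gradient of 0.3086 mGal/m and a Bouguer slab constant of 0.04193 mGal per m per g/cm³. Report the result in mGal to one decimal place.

46.2

Δg_SB(A) = 981225.97 − 981434.46 + 0.3086×886.9 − 0.04193×2.06×886.9 = -11.40 mGal
Δg_SB(B) = 981130.70 − 981434.46 + 0.3086×1523.5 − 0.04193×2.06×1523.5 = 34.80 mGal
Difference = 34.80 − (-11.40) = 46.20 mGal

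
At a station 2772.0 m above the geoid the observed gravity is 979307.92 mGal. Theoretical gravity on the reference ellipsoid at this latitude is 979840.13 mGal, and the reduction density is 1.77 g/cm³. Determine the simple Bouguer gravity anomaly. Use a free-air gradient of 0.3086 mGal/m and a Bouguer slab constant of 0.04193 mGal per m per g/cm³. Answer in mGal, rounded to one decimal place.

117.5

Free-air correction = 0.3086 × 2772.0 = 855.44 mGal
Free-air anomaly = 979307.92 − 979840.13 + (855.44) = 323.23 mGal
Bouguer slab correction = 0.04193 × 1.77 × 2772.0 = 205.73 mGal
Simple Bouguer anomaly = 323.23 − (205.73) = 117.50 mGal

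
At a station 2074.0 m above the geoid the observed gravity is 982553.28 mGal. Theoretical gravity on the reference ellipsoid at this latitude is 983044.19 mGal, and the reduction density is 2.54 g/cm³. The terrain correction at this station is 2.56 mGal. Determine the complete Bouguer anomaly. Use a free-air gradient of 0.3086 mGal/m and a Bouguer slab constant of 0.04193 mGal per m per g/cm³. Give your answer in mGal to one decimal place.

Free-air correction = 0.3086 × 2074.0 = 640.04 mGal
Free-air anomaly = 982553.28 − 983044.19 + (640.04) = 149.13 mGal
Bouguer slab correction = 0.04193 × 2.54 × 2074.0 = 220.89 mGal
Simple Bouguer anomaly = 149.13 − (220.89) = -71.76 mGal
Complete Bouguer anomaly = -71.76 + 2.56 = -69.20 mGal

-69.2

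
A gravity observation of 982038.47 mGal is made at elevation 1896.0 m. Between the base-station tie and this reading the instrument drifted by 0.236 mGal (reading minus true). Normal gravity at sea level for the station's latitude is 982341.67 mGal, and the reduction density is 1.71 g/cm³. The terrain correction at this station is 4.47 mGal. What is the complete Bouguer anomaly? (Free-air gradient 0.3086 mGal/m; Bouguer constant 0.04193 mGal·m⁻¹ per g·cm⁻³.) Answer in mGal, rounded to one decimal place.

Drift-corrected reading = 982038.47 − (0.236) = 982038.234 mGal
Free-air correction = 0.3086 × 1896.0 = 585.11 mGal
Free-air anomaly = 982038.234 − 982341.67 + (585.11) = 281.674 mGal
Bouguer slab correction = 0.04193 × 1.71 × 1896.0 = 135.94 mGal
Simple Bouguer anomaly = 281.674 − (135.94) = 145.734 mGal
Complete Bouguer anomaly = 145.734 + 4.47 = 150.204 mGal

150.2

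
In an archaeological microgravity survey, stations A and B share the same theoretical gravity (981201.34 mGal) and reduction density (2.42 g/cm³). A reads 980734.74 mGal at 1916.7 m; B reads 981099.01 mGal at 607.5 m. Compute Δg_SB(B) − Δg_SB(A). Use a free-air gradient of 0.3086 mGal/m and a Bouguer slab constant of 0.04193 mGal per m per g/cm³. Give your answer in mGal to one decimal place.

Δg_SB(A) = 980734.74 − 981201.34 + 0.3086×1916.7 − 0.04193×2.42×1916.7 = -69.60 mGal
Δg_SB(B) = 981099.01 − 981201.34 + 0.3086×607.5 − 0.04193×2.42×607.5 = 23.50 mGal
Difference = 23.50 − (-69.60) = 93.10 mGal

93.1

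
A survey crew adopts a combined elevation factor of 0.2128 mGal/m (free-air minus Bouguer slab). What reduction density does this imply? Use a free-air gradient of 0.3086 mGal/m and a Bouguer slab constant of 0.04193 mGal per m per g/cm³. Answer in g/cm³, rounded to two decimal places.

0.2128 = 0.3086 − 0.04193 × ρ
ρ = (0.3086 − 0.2128) / 0.04193 = 2.28 g/cm³

2.28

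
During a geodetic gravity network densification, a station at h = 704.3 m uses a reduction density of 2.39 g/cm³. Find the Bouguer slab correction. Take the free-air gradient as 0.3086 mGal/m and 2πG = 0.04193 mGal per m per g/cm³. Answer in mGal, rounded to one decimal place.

Bouguer slab correction = 0.04193 × 2.39 × 704.3 = 70.6 mGal

70.6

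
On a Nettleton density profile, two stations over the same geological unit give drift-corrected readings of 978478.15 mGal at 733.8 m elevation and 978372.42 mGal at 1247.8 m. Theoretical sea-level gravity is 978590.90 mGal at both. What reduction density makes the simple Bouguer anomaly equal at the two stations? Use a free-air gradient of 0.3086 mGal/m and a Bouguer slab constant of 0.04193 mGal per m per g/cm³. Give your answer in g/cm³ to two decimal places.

Δg_obs = 978372.42 − 978478.15 = -105.73 mGal over Δh = 1247.8 − 733.8 = 514.0 m
Equal Bouguer anomalies ⇒ Δg_obs + (0.3086 − 0.04193ρ)·Δh = 0
0.3086 − 0.04193ρ = −Δg_obs/Δh = 0.20570
ρ = (0.3086 − 0.20570) / 0.04193 = 2.45 g/cm³

2.45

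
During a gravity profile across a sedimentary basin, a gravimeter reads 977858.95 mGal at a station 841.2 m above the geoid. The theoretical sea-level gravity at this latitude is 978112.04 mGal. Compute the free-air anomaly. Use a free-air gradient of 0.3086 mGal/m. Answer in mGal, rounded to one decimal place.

Free-air correction = 0.3086 × 841.2 = 259.59 mGal
Free-air anomaly = 977858.95 − 978112.04 + (259.59) = 6.50 mGal

6.5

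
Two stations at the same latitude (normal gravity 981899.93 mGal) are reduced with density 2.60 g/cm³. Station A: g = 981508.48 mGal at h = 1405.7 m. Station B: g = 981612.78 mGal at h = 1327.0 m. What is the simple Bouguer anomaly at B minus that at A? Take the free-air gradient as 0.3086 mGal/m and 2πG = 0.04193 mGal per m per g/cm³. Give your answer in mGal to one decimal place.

Δg_SB(A) = 981508.48 − 981899.93 + 0.3086×1405.7 − 0.04193×2.60×1405.7 = -110.90 mGal
Δg_SB(B) = 981612.78 − 981899.93 + 0.3086×1327.0 − 0.04193×2.60×1327.0 = -22.30 mGal
Difference = -22.30 − (-110.90) = 88.60 mGal

88.6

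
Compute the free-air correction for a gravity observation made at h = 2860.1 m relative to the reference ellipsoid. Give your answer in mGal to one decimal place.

Free-air correction = 0.3086 × 2860.1 = 882.6 mGal

882.6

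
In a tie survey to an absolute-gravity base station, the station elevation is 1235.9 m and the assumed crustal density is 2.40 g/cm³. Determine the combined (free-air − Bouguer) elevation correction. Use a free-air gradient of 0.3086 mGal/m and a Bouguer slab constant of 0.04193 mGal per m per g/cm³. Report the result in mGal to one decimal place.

Combined gradient = 0.3086 − 0.04193 × 2.40 = 0.2079680 mGal/m
Combined elevation correction = 0.2079680 × 1235.9 = 257.0 mGal

257.0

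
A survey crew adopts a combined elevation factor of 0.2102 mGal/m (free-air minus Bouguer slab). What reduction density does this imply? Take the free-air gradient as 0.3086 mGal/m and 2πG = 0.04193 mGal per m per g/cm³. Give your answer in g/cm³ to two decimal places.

2.35

0.2102 = 0.3086 − 0.04193 × ρ
ρ = (0.3086 − 0.2102) / 0.04193 = 2.35 g/cm³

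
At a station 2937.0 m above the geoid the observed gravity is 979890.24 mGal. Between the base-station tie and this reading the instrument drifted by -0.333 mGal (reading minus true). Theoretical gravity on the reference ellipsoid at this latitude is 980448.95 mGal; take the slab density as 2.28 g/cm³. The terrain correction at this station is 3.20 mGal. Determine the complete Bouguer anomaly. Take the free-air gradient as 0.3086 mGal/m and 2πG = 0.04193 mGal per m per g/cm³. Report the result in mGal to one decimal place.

70.4

Drift-corrected reading = 979890.24 − (-0.333) = 979890.573 mGal
Free-air correction = 0.3086 × 2937.0 = 906.36 mGal
Free-air anomaly = 979890.573 − 980448.95 + (906.36) = 347.983 mGal
Bouguer slab correction = 0.04193 × 2.28 × 2937.0 = 280.78 mGal
Simple Bouguer anomaly = 347.983 − (280.78) = 67.203 mGal
Complete Bouguer anomaly = 67.203 + 3.20 = 70.403 mGal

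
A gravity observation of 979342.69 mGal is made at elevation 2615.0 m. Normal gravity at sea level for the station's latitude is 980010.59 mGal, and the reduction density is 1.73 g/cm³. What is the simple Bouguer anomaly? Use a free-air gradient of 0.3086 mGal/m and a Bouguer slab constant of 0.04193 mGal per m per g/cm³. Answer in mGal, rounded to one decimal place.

Free-air correction = 0.3086 × 2615.0 = 806.99 mGal
Free-air anomaly = 979342.69 − 980010.59 + (806.99) = 139.09 mGal
Bouguer slab correction = 0.04193 × 1.73 × 2615.0 = 189.69 mGal
Simple Bouguer anomaly = 139.09 − (189.69) = -50.60 mGal

-50.6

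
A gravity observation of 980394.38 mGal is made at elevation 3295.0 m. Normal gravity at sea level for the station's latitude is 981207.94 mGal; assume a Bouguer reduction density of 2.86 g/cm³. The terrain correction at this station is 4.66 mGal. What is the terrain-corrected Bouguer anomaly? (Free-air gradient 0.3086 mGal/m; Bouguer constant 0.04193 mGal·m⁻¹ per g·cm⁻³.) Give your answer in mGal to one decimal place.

Free-air correction = 0.3086 × 3295.0 = 1016.84 mGal
Free-air anomaly = 980394.38 − 981207.94 + (1016.84) = 203.28 mGal
Bouguer slab correction = 0.04193 × 2.86 × 3295.0 = 395.14 mGal
Simple Bouguer anomaly = 203.28 − (395.14) = -191.86 mGal
Complete Bouguer anomaly = -191.86 + 4.66 = -187.20 mGal

-187.2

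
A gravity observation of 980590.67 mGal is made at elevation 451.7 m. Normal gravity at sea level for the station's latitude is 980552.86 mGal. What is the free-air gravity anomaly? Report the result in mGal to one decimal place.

177.2

Free-air correction = 0.3086 × 451.7 = 139.39 mGal
Free-air anomaly = 980590.67 − 980552.86 + (139.39) = 177.20 mGal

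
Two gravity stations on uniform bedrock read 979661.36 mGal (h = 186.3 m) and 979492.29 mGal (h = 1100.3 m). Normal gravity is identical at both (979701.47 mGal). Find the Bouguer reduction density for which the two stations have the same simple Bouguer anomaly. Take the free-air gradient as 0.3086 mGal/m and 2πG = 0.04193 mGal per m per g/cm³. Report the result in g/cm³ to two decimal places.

Δg_obs = 979492.29 − 979661.36 = -169.07 mGal over Δh = 1100.3 − 186.3 = 914.0 m
Equal Bouguer anomalies ⇒ Δg_obs + (0.3086 − 0.04193ρ)·Δh = 0
0.3086 − 0.04193ρ = −Δg_obs/Δh = 0.18498
ρ = (0.3086 − 0.18498) / 0.04193 = 2.95 g/cm³

2.95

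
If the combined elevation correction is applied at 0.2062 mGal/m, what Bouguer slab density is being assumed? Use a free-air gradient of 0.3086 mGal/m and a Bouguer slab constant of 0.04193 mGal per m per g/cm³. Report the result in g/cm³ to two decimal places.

2.44

0.2062 = 0.3086 − 0.04193 × ρ
ρ = (0.3086 − 0.2062) / 0.04193 = 2.44 g/cm³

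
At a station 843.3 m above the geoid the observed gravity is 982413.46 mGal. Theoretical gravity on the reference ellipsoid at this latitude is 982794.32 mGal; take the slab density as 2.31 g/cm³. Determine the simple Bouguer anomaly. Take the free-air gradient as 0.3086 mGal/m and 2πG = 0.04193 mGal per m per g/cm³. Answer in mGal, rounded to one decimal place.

-202.3

Free-air correction = 0.3086 × 843.3 = 260.24 mGal
Free-air anomaly = 982413.46 − 982794.32 + (260.24) = -120.62 mGal
Bouguer slab correction = 0.04193 × 2.31 × 843.3 = 81.68 mGal
Simple Bouguer anomaly = -120.62 − (81.68) = -202.30 mGal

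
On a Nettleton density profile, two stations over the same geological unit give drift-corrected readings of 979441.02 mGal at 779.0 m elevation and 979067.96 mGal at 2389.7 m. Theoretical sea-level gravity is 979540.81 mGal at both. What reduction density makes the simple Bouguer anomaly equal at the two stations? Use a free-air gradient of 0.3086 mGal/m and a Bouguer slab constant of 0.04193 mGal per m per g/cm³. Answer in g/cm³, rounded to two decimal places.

Δg_obs = 979067.96 − 979441.02 = -373.06 mGal over Δh = 2389.7 − 779.0 = 1610.7 m
Equal Bouguer anomalies ⇒ Δg_obs + (0.3086 − 0.04193ρ)·Δh = 0
0.3086 − 0.04193ρ = −Δg_obs/Δh = 0.23161
ρ = (0.3086 − 0.23161) / 0.04193 = 1.84 g/cm³

1.84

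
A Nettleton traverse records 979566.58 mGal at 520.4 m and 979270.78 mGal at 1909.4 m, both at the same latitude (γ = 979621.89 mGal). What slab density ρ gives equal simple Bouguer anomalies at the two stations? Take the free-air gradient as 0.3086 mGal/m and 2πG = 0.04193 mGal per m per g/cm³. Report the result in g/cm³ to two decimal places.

2.28

Δg_obs = 979270.78 − 979566.58 = -295.80 mGal over Δh = 1909.4 − 520.4 = 1389.0 m
Equal Bouguer anomalies ⇒ Δg_obs + (0.3086 − 0.04193ρ)·Δh = 0
0.3086 − 0.04193ρ = −Δg_obs/Δh = 0.21296
ρ = (0.3086 − 0.21296) / 0.04193 = 2.28 g/cm³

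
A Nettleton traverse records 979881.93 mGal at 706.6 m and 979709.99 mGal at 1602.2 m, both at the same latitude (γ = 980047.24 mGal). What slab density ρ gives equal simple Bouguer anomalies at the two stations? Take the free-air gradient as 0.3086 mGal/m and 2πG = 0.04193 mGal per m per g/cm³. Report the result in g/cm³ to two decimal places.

2.78

Δg_obs = 979709.99 − 979881.93 = -171.94 mGal over Δh = 1602.2 − 706.6 = 895.6 m
Equal Bouguer anomalies ⇒ Δg_obs + (0.3086 − 0.04193ρ)·Δh = 0
0.3086 − 0.04193ρ = −Δg_obs/Δh = 0.19198
ρ = (0.3086 − 0.19198) / 0.04193 = 2.78 g/cm³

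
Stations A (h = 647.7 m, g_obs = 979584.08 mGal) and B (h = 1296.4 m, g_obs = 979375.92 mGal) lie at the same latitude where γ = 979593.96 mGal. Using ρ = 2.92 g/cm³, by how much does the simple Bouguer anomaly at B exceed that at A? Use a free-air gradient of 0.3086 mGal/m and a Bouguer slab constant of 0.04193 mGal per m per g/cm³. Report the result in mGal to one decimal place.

Δg_SB(A) = 979584.08 − 979593.96 + 0.3086×647.7 − 0.04193×2.92×647.7 = 110.70 mGal
Δg_SB(B) = 979375.92 − 979593.96 + 0.3086×1296.4 − 0.04193×2.92×1296.4 = 23.30 mGal
Difference = 23.30 − (110.70) = -87.40 mGal

-87.4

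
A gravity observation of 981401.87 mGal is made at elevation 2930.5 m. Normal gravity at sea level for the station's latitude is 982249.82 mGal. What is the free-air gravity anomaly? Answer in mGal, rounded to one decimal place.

56.4

Free-air correction = 0.3086 × 2930.5 = 904.35 mGal
Free-air anomaly = 981401.87 − 982249.82 + (904.35) = 56.40 mGal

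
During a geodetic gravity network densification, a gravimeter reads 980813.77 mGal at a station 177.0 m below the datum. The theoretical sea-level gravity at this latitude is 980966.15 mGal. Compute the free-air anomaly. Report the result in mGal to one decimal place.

Free-air correction = 0.3086 × -177.0 = -54.62 mGal
Free-air anomaly = 980813.77 − 980966.15 + (-54.62) = -207.00 mGal

-207.0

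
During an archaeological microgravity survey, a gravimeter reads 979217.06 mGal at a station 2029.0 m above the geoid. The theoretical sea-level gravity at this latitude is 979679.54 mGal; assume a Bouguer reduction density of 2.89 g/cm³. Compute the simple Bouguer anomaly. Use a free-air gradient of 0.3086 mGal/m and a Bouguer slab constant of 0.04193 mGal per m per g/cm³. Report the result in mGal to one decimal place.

Free-air correction = 0.3086 × 2029.0 = 626.15 mGal
Free-air anomaly = 979217.06 − 979679.54 + (626.15) = 163.67 mGal
Bouguer slab correction = 0.04193 × 2.89 × 2029.0 = 245.87 mGal
Simple Bouguer anomaly = 163.67 − (245.87) = -82.20 mGal

-82.2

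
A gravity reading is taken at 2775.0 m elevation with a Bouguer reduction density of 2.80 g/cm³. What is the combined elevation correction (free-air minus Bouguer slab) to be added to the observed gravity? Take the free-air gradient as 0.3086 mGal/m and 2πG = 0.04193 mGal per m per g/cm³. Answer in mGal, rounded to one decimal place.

Combined gradient = 0.3086 − 0.04193 × 2.80 = 0.1911960 mGal/m
Combined elevation correction = 0.1911960 × 2775.0 = 530.6 mGal

530.6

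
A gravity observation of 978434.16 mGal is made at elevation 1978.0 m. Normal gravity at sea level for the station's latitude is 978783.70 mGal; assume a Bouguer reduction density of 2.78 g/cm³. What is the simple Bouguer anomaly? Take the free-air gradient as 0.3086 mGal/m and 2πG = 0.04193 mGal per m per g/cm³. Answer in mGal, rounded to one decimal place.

Free-air correction = 0.3086 × 1978.0 = 610.41 mGal
Free-air anomaly = 978434.16 − 978783.70 + (610.41) = 260.87 mGal
Bouguer slab correction = 0.04193 × 2.78 × 1978.0 = 230.57 mGal
Simple Bouguer anomaly = 260.87 − (230.57) = 30.30 mGal

30.3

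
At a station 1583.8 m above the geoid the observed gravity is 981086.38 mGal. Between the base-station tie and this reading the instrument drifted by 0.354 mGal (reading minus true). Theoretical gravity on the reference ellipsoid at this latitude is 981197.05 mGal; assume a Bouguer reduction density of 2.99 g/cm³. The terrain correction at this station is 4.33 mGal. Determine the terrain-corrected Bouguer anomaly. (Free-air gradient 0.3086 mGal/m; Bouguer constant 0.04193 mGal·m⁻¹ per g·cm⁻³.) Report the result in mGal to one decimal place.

183.5

Drift-corrected reading = 981086.38 − (0.354) = 981086.026 mGal
Free-air correction = 0.3086 × 1583.8 = 488.76 mGal
Free-air anomaly = 981086.026 − 981197.05 + (488.76) = 377.736 mGal
Bouguer slab correction = 0.04193 × 2.99 × 1583.8 = 198.56 mGal
Simple Bouguer anomaly = 377.736 − (198.56) = 179.176 mGal
Complete Bouguer anomaly = 179.176 + 4.33 = 183.506 mGal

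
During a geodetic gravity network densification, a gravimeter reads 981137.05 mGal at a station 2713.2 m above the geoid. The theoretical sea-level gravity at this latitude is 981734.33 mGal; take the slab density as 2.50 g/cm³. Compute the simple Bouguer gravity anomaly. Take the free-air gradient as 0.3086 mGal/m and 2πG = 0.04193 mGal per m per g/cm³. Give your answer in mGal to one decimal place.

-44.4

Free-air correction = 0.3086 × 2713.2 = 837.29 mGal
Free-air anomaly = 981137.05 − 981734.33 + (837.29) = 240.01 mGal
Bouguer slab correction = 0.04193 × 2.50 × 2713.2 = 284.41 mGal
Simple Bouguer anomaly = 240.01 − (284.41) = -44.40 mGal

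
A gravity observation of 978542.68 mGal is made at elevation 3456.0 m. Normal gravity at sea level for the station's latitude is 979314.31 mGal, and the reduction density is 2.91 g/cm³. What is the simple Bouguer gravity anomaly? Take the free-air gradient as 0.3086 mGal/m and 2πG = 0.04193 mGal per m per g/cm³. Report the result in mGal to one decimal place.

-126.8

Free-air correction = 0.3086 × 3456.0 = 1066.52 mGal
Free-air anomaly = 978542.68 − 979314.31 + (1066.52) = 294.89 mGal
Bouguer slab correction = 0.04193 × 2.91 × 3456.0 = 421.69 mGal
Simple Bouguer anomaly = 294.89 − (421.69) = -126.80 mGal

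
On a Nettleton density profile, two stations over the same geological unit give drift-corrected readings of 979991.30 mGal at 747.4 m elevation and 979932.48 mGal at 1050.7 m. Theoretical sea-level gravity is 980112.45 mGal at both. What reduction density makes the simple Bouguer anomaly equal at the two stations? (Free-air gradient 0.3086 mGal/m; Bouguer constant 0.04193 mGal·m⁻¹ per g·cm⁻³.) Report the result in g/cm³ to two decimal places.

Δg_obs = 979932.48 − 979991.30 = -58.82 mGal over Δh = 1050.7 − 747.4 = 303.3 m
Equal Bouguer anomalies ⇒ Δg_obs + (0.3086 − 0.04193ρ)·Δh = 0
0.3086 − 0.04193ρ = −Δg_obs/Δh = 0.19393
ρ = (0.3086 − 0.19393) / 0.04193 = 2.73 g/cm³

2.73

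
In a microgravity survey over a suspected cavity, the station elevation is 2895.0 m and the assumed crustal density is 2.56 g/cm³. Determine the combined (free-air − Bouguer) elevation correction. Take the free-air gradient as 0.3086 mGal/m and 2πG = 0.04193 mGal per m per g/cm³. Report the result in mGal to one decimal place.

Combined gradient = 0.3086 − 0.04193 × 2.56 = 0.2012592 mGal/m
Combined elevation correction = 0.2012592 × 2895.0 = 582.6 mGal

582.6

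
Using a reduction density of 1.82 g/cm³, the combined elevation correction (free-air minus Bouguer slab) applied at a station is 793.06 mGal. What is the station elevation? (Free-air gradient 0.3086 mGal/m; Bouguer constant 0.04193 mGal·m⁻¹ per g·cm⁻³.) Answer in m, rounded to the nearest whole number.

3414

Combined gradient = 0.3086 − 0.04193 × 1.82 = 0.2322874 mGal/m
h = 793.06 / 0.2322874 = 3414.13 m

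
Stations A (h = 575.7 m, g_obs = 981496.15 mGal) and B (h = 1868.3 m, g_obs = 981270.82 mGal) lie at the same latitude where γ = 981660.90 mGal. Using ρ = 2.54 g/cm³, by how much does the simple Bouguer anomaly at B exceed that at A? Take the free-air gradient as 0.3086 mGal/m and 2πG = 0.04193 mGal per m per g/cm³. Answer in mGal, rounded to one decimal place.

Δg_SB(A) = 981496.15 − 981660.90 + 0.3086×575.7 − 0.04193×2.54×575.7 = -48.40 mGal
Δg_SB(B) = 981270.82 − 981660.90 + 0.3086×1868.3 − 0.04193×2.54×1868.3 = -12.50 mGal
Difference = -12.50 − (-48.40) = 35.90 mGal

35.9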